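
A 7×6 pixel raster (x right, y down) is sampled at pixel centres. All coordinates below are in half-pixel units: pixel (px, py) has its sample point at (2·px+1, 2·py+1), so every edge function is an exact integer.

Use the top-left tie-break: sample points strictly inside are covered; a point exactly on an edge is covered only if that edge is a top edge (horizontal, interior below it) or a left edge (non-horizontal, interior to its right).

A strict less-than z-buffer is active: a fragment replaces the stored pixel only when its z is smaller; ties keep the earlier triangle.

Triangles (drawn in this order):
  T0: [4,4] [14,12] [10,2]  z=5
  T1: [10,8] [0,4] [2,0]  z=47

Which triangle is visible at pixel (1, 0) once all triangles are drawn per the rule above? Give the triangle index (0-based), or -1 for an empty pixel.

T0:
  2·area = 68  (B↔C swapped to make it positive)
  edge (4, 4)→(10, 2): d=(6,-2) top-left  bias=+0
  edge (10, 2)→(14, 12): d=(4,10) right/bottom  bias=-1
  edge (14, 12)→(4, 4): d=(-10,-8) top-left  bias=+0
    (6,0)@(13, 1): e=[0,-34,102] → ·  [on edge]
    (3,1)@(7, 3): e=[0,34,34] → #  [on edge]
    (4,1)@(9, 3): e=[4,14,50] → #
    (5,1)@(11, 3): e=[8,-6,66] → ·
    (0,2)@(1, 5): e=[0,102,-34] → ·  [on edge]
    (3,2)@(7, 5): e=[12,42,14] → #
    (5,2)@(11, 5): e=[20,2,46] → #
    (6,2)@(13, 5): e=[24,-18,62] → ·
    (3,3)@(7, 7): e=[24,50,-6] → ·
    (4,3)@(9, 7): e=[28,30,10] → #
    (6,3)@(13, 7): e=[36,-10,42] → ·
    (4,4)@(9, 9): e=[40,38,-10] → ·
  covered (9 px):
    · · · · · · ·
    · · · # # · ·
    · · · # # # ·
    · · · · # # ·
    · · · · · # ·
    · · · · · · #
T1:
  2·area = 48
  edge (10, 8)→(0, 4): d=(-10,-4) top-left  bias=+0
  edge (0, 4)→(2, 0): d=(2,-4) top-left  bias=+0
  edge (2, 0)→(10, 8): d=(8,8) right/bottom  bias=-1
    (1,0)@(3, 1): e=[42,6,0] → ·  [on edge]
    (0,1)@(1, 3): e=[14,2,32] → #
    (1,1)@(3, 3): e=[22,10,16] → #
    (2,1)@(5, 3): e=[30,18,0] → ·  [on edge]
    (0,2)@(1, 5): e=[-6,6,48] → ·
    (1,2)@(3, 5): e=[2,14,32] → #
    (2,2)@(5, 5): e=[10,22,16] → #
    (3,2)@(7, 5): e=[18,30,0] → ·  [on edge]
    (1,3)@(3, 7): e=[-18,18,48] → ·
    (2,3)@(5, 7): e=[-10,26,32] → ·
    (4,3)@(9, 7): e=[6,42,0] → ·  [on edge]
    (5,4)@(11, 9): e=[-6,54,0] → ·  [on edge]
    (6,5)@(13, 11): e=[-18,66,0] → ·  [on edge]
  covered (4 px):
    · · · · · · ·
    # # · · · · ·
    · # # · · · ·
    · · · · · · ·
    · · · · · · ·
    · · · · · · ·

Z-buffer (winner per pixel, '.' = empty):
  . . . . . . .
  1 1 . 0 0 . .
  . 1 1 0 0 0 .
  . . . . 0 0 .
  . . . . . 0 .
  . . . . . . 0

Final: -1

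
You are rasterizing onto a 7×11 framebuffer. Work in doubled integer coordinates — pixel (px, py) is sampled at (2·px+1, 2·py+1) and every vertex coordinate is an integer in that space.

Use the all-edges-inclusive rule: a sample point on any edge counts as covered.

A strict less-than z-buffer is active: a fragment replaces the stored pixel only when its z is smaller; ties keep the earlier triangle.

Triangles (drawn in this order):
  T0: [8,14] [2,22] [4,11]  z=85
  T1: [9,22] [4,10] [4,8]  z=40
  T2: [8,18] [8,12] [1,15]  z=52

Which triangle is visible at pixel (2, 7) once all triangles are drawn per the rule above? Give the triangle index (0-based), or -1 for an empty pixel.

T0:
  2·area = 50
  edge (8, 14)→(2, 22): d=(-6,8) inclusive
  edge (2, 22)→(4, 11): d=(2,-11) inclusive
  edge (4, 11)→(8, 14): d=(4,3) inclusive
    (2,6)@(5, 13): e=[30,15,5] → #
    (3,6)@(7, 13): e=[14,37,-1] → ·
    (2,7)@(5, 15): e=[18,19,13] → #
    (3,7)@(7, 15): e=[2,41,7] → #
    (4,7)@(9, 15): e=[-14,63,1] → ·
    (1,8)@(3, 17): e=[22,1,27] → #
    (3,8)@(7, 17): e=[-10,45,15] → ·
    (1,9)@(3, 19): e=[10,5,35] → #
    (2,9)@(5, 19): e=[-6,27,29] → ·
    (1,10)@(3, 21): e=[-2,9,43] → ·
  covered (6 px):
    · · · · · · ·
    · · · · · · ·
    · · · · · · ·
    · · · · · · ·
    · · · · · · ·
    · · · · · · ·
    · · # · · · ·
    · · # # · · ·
    · # # · · · ·
    · # · · · · ·
    · · · · · · ·
T1:
  2·area = 10
  edge (9, 22)→(4, 10): d=(-5,-12) inclusive
  edge (4, 10)→(4, 8): d=(0,-2) inclusive
  edge (4, 8)→(9, 22): d=(5,14) inclusive
    (2,5)@(5, 11): e=[7,2,1] → #
    (3,5)@(7, 11): e=[31,6,-27] → ·
    (2,6)@(5, 13): e=[-3,2,11] → ·
    (3,8)@(7, 17): e=[1,6,3] → #
    (4,8)@(9, 17): e=[25,10,-25] → ·
    (3,9)@(7, 19): e=[-9,6,13] → ·
  covered (2 px):
    · · · · · · ·
    · · · · · · ·
    · · · · · · ·
    · · · · · · ·
    · · · · · · ·
    · · # · · · ·
    · · · · · · ·
    · · · · · · ·
    · · · # · · ·
    · · · · · · ·
    · · · · · · ·
T2:
  2·area = 42  (B↔C swapped to make it positive)
  edge (8, 18)→(1, 15): d=(-7,-3) inclusive
  edge (1, 15)→(8, 12): d=(7,-3) inclusive
  edge (8, 12)→(8, 18): d=(0,6) inclusive
    (3,6)@(7, 13): e=[32,4,6] → #
    (4,6)@(9, 13): e=[38,10,-6] → ·
    (0,7)@(1, 15): e=[0,0,42] → #  [on edge]
    (1,7)@(3, 15): e=[6,6,30] → #
    (2,7)@(5, 15): e=[12,12,18] → #
    (4,7)@(9, 15): e=[24,24,-6] → ·
    (0,8)@(1, 17): e=[-14,14,42] → ·
    (1,8)@(3, 17): e=[-8,20,30] → ·
    (2,8)@(5, 17): e=[-2,26,18] → ·
    (3,8)@(7, 17): e=[4,32,6] → #
    (4,8)@(9, 17): e=[10,38,-6] → ·
    (3,9)@(7, 19): e=[-10,46,6] → ·
  covered (6 px):
    · · · · · · ·
    · · · · · · ·
    · · · · · · ·
    · · · · · · ·
    · · · · · · ·
    · · · · · · ·
    · · · # · · ·
    # # # # · · ·
    · · · # · · ·
    · · · · · · ·
    · · · · · · ·

Z-buffer (winner per pixel, '.' = empty):
  . . . . . . .
  . . . . . . .
  . . . . . . .
  . . . . . . .
  . . . . . . .
  . . 1 . . . .
  . . 0 2 . . .
  2 2 2 2 . . .
  . 0 0 1 . . .
  . 0 . . . . .
  . . . . . . .

Result: 2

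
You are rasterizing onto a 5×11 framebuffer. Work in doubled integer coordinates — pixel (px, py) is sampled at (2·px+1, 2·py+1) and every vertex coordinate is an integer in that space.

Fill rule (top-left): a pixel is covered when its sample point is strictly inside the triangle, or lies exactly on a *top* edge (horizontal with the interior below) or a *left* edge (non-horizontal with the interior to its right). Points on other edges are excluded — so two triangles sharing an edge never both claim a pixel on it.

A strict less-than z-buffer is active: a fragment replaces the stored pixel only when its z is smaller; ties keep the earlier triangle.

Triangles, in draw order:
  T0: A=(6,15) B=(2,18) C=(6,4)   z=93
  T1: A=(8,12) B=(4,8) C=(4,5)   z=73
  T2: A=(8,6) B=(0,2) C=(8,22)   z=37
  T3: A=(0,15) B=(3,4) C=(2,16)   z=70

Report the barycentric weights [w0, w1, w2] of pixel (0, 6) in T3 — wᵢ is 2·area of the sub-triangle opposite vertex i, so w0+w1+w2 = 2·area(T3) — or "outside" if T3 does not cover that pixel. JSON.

T0:
  2·area = 44
  edge (6, 15)→(2, 18): d=(-4,3) right/bottom  bias=-1
  edge (2, 18)→(6, 4): d=(4,-14) top-left  bias=+0
  edge (6, 4)→(6, 15): d=(0,11) right/bottom  bias=-1
    (2,4)@(5, 9): e=[27,6,11] → #
    (3,4)@(7, 9): e=[21,34,-11] → ·
    (2,5)@(5, 11): e=[19,14,11] → #
    (3,5)@(7, 11): e=[13,42,-11] → ·
    (2,6)@(5, 13): e=[11,22,11] → #
    (3,6)@(7, 13): e=[5,50,-11] → ·
    (1,7)@(3, 15): e=[9,2,33] → #
    (3,7)@(7, 15): e=[-3,58,-11] → ·
    (1,8)@(3, 17): e=[1,10,33] → #
    (2,8)@(5, 17): e=[-5,38,11] → ·
    (1,9)@(3, 19): e=[-7,18,33] → ·
  covered (6 px):
    · · · · ·
    · · · · ·
    · · · · ·
    · · · · ·
    · · # · ·
    · · # · ·
    · · # · ·
    · # # · ·
    · # · · ·
    · · · · ·
    · · · · ·
T1:
  2·area = 12
  edge (8, 12)→(4, 8): d=(-4,-4) top-left  bias=+0
  edge (4, 8)→(4, 5): d=(0,-3) top-left  bias=+0
  edge (4, 5)→(8, 12): d=(4,7) right/bottom  bias=-1
    (0,2)@(1, 5): e=[0,-9,21] → ·  [on edge]
    (1,3)@(3, 7): e=[0,-3,15] → ·  [on edge]
    (2,3)@(5, 7): e=[8,3,1] → #
    (3,3)@(7, 7): e=[16,9,-13] → ·
    (2,4)@(5, 9): e=[0,3,9] → #  [on edge]
    (3,4)@(7, 9): e=[8,9,-5] → ·
    (2,5)@(5, 11): e=[-8,3,17] → ·
    (3,5)@(7, 11): e=[0,9,3] → #  [on edge]
    (4,5)@(9, 11): e=[8,15,-11] → ·
    (3,6)@(7, 13): e=[-8,9,11] → ·
    (4,6)@(9, 13): e=[0,15,-3] → ·  [on edge]
  covered (3 px):
    · · · · ·
    · · · · ·
    · · · · ·
    · · # · ·
    · · # · ·
    · · · # ·
    · · · · ·
    · · · · ·
    · · · · ·
    · · · · ·
    · · · · ·
T2:
  2·area = 128  (B↔C swapped to make it positive)
  edge (8, 6)→(8, 22): d=(0,16) right/bottom  bias=-1
  edge (8, 22)→(0, 2): d=(-8,-20) top-left  bias=+0
  edge (0, 2)→(8, 6): d=(8,4) right/bottom  bias=-1
    (0,1)@(1, 3): e=[112,12,4] → #
    (1,1)@(3, 3): e=[80,52,-4] → ·
    (0,2)@(1, 5): e=[112,-4,20] → ·
    (1,2)@(3, 5): e=[80,36,12] → #
    (2,2)@(5, 5): e=[48,76,4] → #
    (3,2)@(7, 5): e=[16,116,-4] → ·
    (1,3)@(3, 7): e=[80,20,28] → #
    (3,3)@(7, 7): e=[16,100,12] → #
    (4,3)@(9, 7): e=[-16,140,4] → ·
    (1,4)@(3, 9): e=[80,4,44] → #
    (4,4)@(9, 9): e=[-16,124,20] → ·
    (1,5)@(3, 11): e=[80,-12,60] → ·
  covered (16 px):
    · · · · ·
    # · · · ·
    · # # · ·
    · # # # ·
    · # # # ·
    · · # # ·
    · · # # ·
    · · · # ·
    · · · # ·
    · · · # ·
    · · · · ·
T3:
  2·area = 25
  edge (0, 15)→(3, 4): d=(3,-11) top-left  bias=+0
  edge (3, 4)→(2, 16): d=(-1,12) right/bottom  bias=-1
  edge (2, 16)→(0, 15): d=(-2,-1) top-left  bias=+0
    (0,6)@(1, 13): e=[5,15,5] → #
    (1,6)@(3, 13): e=[27,-9,7] → ·
    (0,7)@(1, 15): e=[11,13,1] → #
    (1,7)@(3, 15): e=[33,-11,3] → ·
    (0,8)@(1, 17): e=[17,11,-3] → ·
  covered (2 px):
    · · · · ·
    · · · · ·
    · · · · ·
    · · · · ·
    · · · · ·
    · · · · ·
    # · · · ·
    # · · · ·
    · · · · ·
    · · · · ·
    · · · · ·

Result: [15,5,5]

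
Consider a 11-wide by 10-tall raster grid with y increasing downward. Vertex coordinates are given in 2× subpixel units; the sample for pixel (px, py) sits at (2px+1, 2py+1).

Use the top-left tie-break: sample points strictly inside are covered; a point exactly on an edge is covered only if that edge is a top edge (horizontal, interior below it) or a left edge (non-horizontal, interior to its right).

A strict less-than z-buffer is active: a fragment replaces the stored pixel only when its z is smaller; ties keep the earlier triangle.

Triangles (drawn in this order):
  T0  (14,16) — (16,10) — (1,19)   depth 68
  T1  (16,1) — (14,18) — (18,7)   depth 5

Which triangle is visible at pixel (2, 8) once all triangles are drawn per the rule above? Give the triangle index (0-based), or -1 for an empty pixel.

T0:
  2·area = 72  (B↔C swapped to make it positive)
  edge (14, 16)→(1, 19): d=(-13,3) right/bottom  bias=-1
  edge (1, 19)→(16, 10): d=(15,-9) top-left  bias=+0
  edge (16, 10)→(14, 16): d=(-2,6) right/bottom  bias=-1
    (9,0)@(19, 1): e=[180,-108,0] → ·  [on edge]
    (8,3)@(17, 7): e=[108,-36,0] → ·  [on edge]
    (10,3)@(21, 7): e=[96,0,-24] → ·  [on edge]
    (7,5)@(15, 11): e=[62,6,4] → #
    (8,5)@(17, 11): e=[56,24,-8] → ·
    (5,6)@(11, 13): e=[48,0,24] → #  [on edge]
    (6,6)@(13, 13): e=[42,18,12] → #
    (7,6)@(15, 13): e=[36,36,0] → ·  [on edge]
    (4,7)@(9, 15): e=[28,12,32] → #
    (7,7)@(15, 15): e=[10,66,-4] → ·
    (2,8)@(5, 17): e=[14,6,52] → #
    (3,8)@(7, 17): e=[8,24,40] → #
    (0,9)@(1, 19): e=[0,0,72] → ·  [on edge]
    (6,9)@(13, 19): e=[-36,108,0] → ·  [on edge]
  covered (9 px):
    · · · · · · · · · · ·
    · · · · · · · · · · ·
    · · · · · · · · · · ·
    · · · · · · · · · · ·
    · · · · · · · · · · ·
    · · · · · · · # · · ·
    · · · · · # # · · · ·
    · · · · # # # · · · ·
    · · # # # · · · · · ·
    · · · · · · · · · · ·
T1:
  2·area = 46  (B↔C swapped to make it positive)
  edge (16, 1)→(18, 7): d=(2,6) right/bottom  bias=-1
  edge (18, 7)→(14, 18): d=(-4,11) right/bottom  bias=-1
  edge (14, 18)→(16, 1): d=(2,-17) top-left  bias=+0
    (8,2)@(17, 5): e=[2,19,25] → #
    (9,2)@(19, 5): e=[-10,-3,59] → ·
    (8,3)@(17, 7): e=[6,11,29] → #
    (9,3)@(19, 7): e=[-6,-11,63] → ·
    (8,4)@(17, 9): e=[10,3,33] → #
    (9,4)@(19, 9): e=[-2,-19,67] → ·
    (7,5)@(15, 11): e=[26,17,3] → #
    (8,5)@(17, 11): e=[14,-5,37] → ·
    (7,6)@(15, 13): e=[30,9,7] → #
    (8,6)@(17, 13): e=[18,-13,41] → ·
    (7,7)@(15, 15): e=[34,1,11] → #
    (8,7)@(17, 15): e=[22,-21,45] → ·
  covered (6 px):
    · · · · · · · · · · ·
    · · · · · · · · · · ·
    · · · · · · · · # · ·
    · · · · · · · · # · ·
    · · · · · · · · # · ·
    · · · · · · · # · · ·
    · · · · · · · # · · ·
    · · · · · · · # · · ·
    · · · · · · · · · · ·
    · · · · · · · · · · ·

Z-buffer (winner per pixel, '.' = empty):
  . . . . . . . . . . .
  . . . . . . . . . . .
  . . . . . . . . 1 . .
  . . . . . . . . 1 . .
  . . . . . . . . 1 . .
  . . . . . . . 1 . . .
  . . . . . 0 0 1 . . .
  . . . . 0 0 0 1 . . .
  . . 0 0 0 . . . . . .
  . . . . . . . . . . .

Result: 0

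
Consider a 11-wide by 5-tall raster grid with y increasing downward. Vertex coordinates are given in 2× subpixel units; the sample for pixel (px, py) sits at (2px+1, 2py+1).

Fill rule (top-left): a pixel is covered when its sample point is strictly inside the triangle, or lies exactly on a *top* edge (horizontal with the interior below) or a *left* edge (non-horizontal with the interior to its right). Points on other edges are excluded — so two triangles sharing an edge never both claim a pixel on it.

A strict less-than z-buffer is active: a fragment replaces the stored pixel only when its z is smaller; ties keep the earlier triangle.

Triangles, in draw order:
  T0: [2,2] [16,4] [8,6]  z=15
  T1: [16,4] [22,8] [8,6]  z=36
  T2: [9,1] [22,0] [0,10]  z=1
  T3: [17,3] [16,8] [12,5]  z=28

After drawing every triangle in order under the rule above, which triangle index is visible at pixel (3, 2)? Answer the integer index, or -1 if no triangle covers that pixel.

T0:
  2·area = 44
  edge (2, 2)→(16, 4): d=(14,2) right/bottom  bias=-1
  edge (16, 4)→(8, 6): d=(-8,2) right/bottom  bias=-1
  edge (8, 6)→(2, 2): d=(-6,-4) top-left  bias=+0
    (2,1)@(5, 3): e=[8,30,6] → #
    (3,1)@(7, 3): e=[4,26,14] → #
    (4,1)@(9, 3): e=[0,22,22] → ·  [on edge]
    (2,2)@(5, 5): e=[36,14,-6] → ·
    (3,2)@(7, 5): e=[32,10,2] → #
    (4,2)@(9, 5): e=[28,6,10] → #
    (5,2)@(11, 5): e=[24,2,18] → #
    (6,2)@(13, 5): e=[20,-2,26] → ·
    (3,3)@(7, 7): e=[60,-6,-10] → ·
    (4,3)@(9, 7): e=[56,-10,-2] → ·
    (5,3)@(11, 7): e=[52,-14,6] → ·
  covered (5 px):
    · · · · · · · · · · ·
    · · # # · · · · · · ·
    · · · # # # · · · · ·
    · · · · · · · · · · ·
    · · · · · · · · · · ·
T1:
  2·area = 44
  edge (16, 4)→(22, 8): d=(6,4) right/bottom  bias=-1
  edge (22, 8)→(8, 6): d=(-14,-2) top-left  bias=+0
  edge (8, 6)→(16, 4): d=(8,-2) top-left  bias=+0
    (0,2)@(1, 5): e=[66,0,-22] → ·  [on edge]
    (6,2)@(13, 5): e=[18,24,2] → #
    (7,2)@(15, 5): e=[10,28,6] → #
    (8,2)@(17, 5): e=[2,32,10] → #
    (9,2)@(19, 5): e=[-6,36,14] → ·
    (6,3)@(13, 7): e=[30,-4,18] → ·
    (7,3)@(15, 7): e=[22,0,22] → #  [on edge]
    (9,3)@(19, 7): e=[6,8,30] → #
    (10,3)@(21, 7): e=[-2,12,34] → ·
    (7,4)@(15, 9): e=[34,-28,38] → ·
    (8,4)@(17, 9): e=[26,-24,42] → ·
    (9,4)@(19, 9): e=[18,-20,46] → ·
  covered (6 px):
    · · · · · · · · · · ·
    · · · · · · · · · · ·
    · · · · · · # # # · ·
    · · · · · · · # # # ·
    · · · · · · · · · · ·
T2:
  2·area = 108
  edge (9, 1)→(22, 0): d=(13,-1) top-left  bias=+0
  edge (22, 0)→(0, 10): d=(-22,10) right/bottom  bias=-1
  edge (0, 10)→(9, 1): d=(9,-9) top-left  bias=+0
    (4,0)@(9, 1): e=[0,108,0] → #  [on edge]
    (5,0)@(11, 1): e=[2,88,18] → #
    (6,0)@(13, 1): e=[4,68,36] → #
    (7,0)@(15, 1): e=[6,48,54] → #
    (8,0)@(17, 1): e=[8,28,72] → #
    (9,0)@(19, 1): e=[10,8,90] → #
    (10,0)@(21, 1): e=[12,-12,108] → ·
    (3,1)@(7, 3): e=[24,84,0] → #  [on edge]
    (8,1)@(17, 3): e=[34,-16,90] → ·
    (9,1)@(19, 3): e=[36,-36,108] → ·
    (2,2)@(5, 5): e=[48,60,0] → #  [on edge]
    (5,2)@(11, 5): e=[54,0,54] → ·  [on edge]
    (1,3)@(3, 7): e=[72,36,0] → #  [on edge]
    (0,4)@(1, 9): e=[96,12,0] → #  [on edge]
  covered (17 px):
    · · · · # # # # # # ·
    · · · # # # # # · · ·
    · · # # # · · · · · ·
    · # # · · · · · · · ·
    # · · · · · · · · · ·
T3:
  2·area = 23
  edge (17, 3)→(16, 8): d=(-1,5) right/bottom  bias=-1
  edge (16, 8)→(12, 5): d=(-4,-3) top-left  bias=+0
  edge (12, 5)→(17, 3): d=(5,-2) top-left  bias=+0
    (8,1)@(17, 3): e=[0,23,0] → ·  [on edge]
    (6,2)@(13, 5): e=[18,3,2] → #
    (7,2)@(15, 5): e=[8,9,6] → #
    (8,2)@(17, 5): e=[-2,15,10] → ·
    (3,3)@(7, 7): e=[46,-23,0] → ·  [on edge]
    (6,3)@(13, 7): e=[16,-5,12] → ·
    (7,3)@(15, 7): e=[6,1,16] → #
    (8,3)@(17, 7): e=[-4,7,20] → ·
    (7,4)@(15, 9): e=[4,-7,26] → ·
  covered (3 px):
    · · · · · · · · · · ·
    · · · · · · · · · · ·
    · · · · · · # # · · ·
    · · · · · · · # · · ·
    · · · · · · · · · · ·

Z-buffer (winner per pixel, '.' = empty):
  . . . . 2 2 2 2 2 2 .
  . . 0 2 2 2 2 2 . . .
  . . 2 2 2 0 3 3 1 . .
  . 2 2 . . . . 3 1 1 .
  2 . . . . . . . . . .

Answer: 2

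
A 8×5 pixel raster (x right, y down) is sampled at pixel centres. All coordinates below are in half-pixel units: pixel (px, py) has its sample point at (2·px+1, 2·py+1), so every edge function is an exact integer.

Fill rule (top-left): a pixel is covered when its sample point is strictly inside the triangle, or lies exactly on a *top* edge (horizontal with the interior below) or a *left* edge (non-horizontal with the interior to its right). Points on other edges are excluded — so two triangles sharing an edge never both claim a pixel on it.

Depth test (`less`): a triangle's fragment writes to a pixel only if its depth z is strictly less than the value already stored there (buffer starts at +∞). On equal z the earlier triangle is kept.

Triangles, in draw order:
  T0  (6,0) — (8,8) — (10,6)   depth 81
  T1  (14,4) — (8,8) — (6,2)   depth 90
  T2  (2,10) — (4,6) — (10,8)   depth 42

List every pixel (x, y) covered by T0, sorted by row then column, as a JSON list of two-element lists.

T0:
  2·area = 20  (B↔C swapped to make it positive)
  edge (6, 0)→(10, 6): d=(4,6) right/bottom  bias=-1
  edge (10, 6)→(8, 8): d=(-2,2) right/bottom  bias=-1
  edge (8, 8)→(6, 0): d=(-2,-8) top-left  bias=+0
    (7,0)@(15, 1): e=[-50,0,70] → .  [on edge]
    (3,1)@(7, 3): e=[6,12,2] → X
    (4,1)@(9, 3): e=[-6,8,18] → .
    (6,1)@(13, 3): e=[-30,0,50] → .  [on edge]
    (3,2)@(7, 5): e=[14,8,-2] → .
    (4,2)@(9, 5): e=[2,4,14] → X
    (5,2)@(11, 5): e=[-10,0,30] → .  [on edge]
    (4,3)@(9, 7): e=[10,0,10] → .  [on edge]
    (3,4)@(7, 9): e=[30,0,-10] → .  [on edge]
  covered (2 px):
    . . . . . . . .
    . . . X . . . .
    . . . . X . . .
    . . . . . . . .
    . . . . . . . .
T1:
  2·area = 44
  edge (14, 4)→(8, 8): d=(-6,4) right/bottom  bias=-1
  edge (8, 8)→(6, 2): d=(-2,-6) top-left  bias=+0
  edge (6, 2)→(14, 4): d=(8,2) right/bottom  bias=-1
    (3,1)@(7, 3): e=[34,4,6] → X
    (4,1)@(9, 3): e=[26,16,2] → X
    (5,1)@(11, 3): e=[18,28,-2] → .
    (3,2)@(7, 5): e=[22,0,22] → X  [on edge]
    (5,2)@(11, 5): e=[6,24,14] → X
    (6,2)@(13, 5): e=[-2,36,10] → .
    (3,3)@(7, 7): e=[10,-4,38] → .
    (4,3)@(9, 7): e=[2,8,34] → X
    (5,3)@(11, 7): e=[-6,20,30] → .
    (4,4)@(9, 9): e=[-10,4,50] → .
  covered (6 px):
    . . . . . . . .
    . . . X X . . .
    . . . X X X . .
    . . . . X . . .
    . . . . . . . .
T2:
  2·area = 28
  edge (2, 10)→(4, 6): d=(2,-4) top-left  bias=+0
  edge (4, 6)→(10, 8): d=(6,2) right/bottom  bias=-1
  edge (10, 8)→(2, 10): d=(-8,2) right/bottom  bias=-1
    (0,2)@(1, 5): e=[-14,0,42] → .  [on edge]
    (2,3)@(5, 7): e=[6,4,18] → X
    (3,3)@(7, 7): e=[14,0,14] → .  [on edge]
    (1,4)@(3, 9): e=[2,20,6] → X
    (3,4)@(7, 9): e=[18,12,-2] → .
    (6,4)@(13, 9): e=[42,0,-14] → .  [on edge]
  covered (3 px):
    . . . . . . . .
    . . . . . . . .
    . . . . . . . .
    . . X . . . . .
    . X X . . . . .

Answer: [[3,1],[4,2]]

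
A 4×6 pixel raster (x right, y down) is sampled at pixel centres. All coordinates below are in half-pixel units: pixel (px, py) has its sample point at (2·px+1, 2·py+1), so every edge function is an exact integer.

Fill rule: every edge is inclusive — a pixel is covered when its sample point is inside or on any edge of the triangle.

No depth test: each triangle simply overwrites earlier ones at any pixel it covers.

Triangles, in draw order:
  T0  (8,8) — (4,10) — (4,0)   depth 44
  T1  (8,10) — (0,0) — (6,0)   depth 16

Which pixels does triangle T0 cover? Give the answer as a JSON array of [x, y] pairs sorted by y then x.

T0:
  2·area = 40
  edge (8, 8)→(4, 10): d=(-4,2) inclusive
  edge (4, 10)→(4, 0): d=(0,-10) inclusive
  edge (4, 0)→(8, 8): d=(4,8) inclusive
    (2,1)@(5, 3): e=[26,10,4] → X
    (3,1)@(7, 3): e=[22,30,-12] → .
    (2,2)@(5, 5): e=[18,10,12] → X
    (3,2)@(7, 5): e=[14,30,-4] → .
    (2,3)@(5, 7): e=[10,10,20] → X
    (3,3)@(7, 7): e=[6,30,4] → X
    (2,4)@(5, 9): e=[2,10,28] → X
    (3,4)@(7, 9): e=[-2,30,12] → .
    (2,5)@(5, 11): e=[-6,10,36] → .
  covered (5 px):
    . . . .
    . . X .
    . . X .
    . . X X
    . . X .
    . . . .
T1:
  2·area = 60
  edge (8, 10)→(0, 0): d=(-8,-10) inclusive
  edge (0, 0)→(6, 0): d=(6,0) inclusive
  edge (6, 0)→(8, 10): d=(2,10) inclusive
    (0,0)@(1, 1): e=[2,6,52] → X
    (1,0)@(3, 1): e=[22,6,32] → X
    (2,0)@(5, 1): e=[42,6,12] → X
    (3,0)@(7, 1): e=[62,6,-8] → .
    (0,1)@(1, 3): e=[-14,18,56] → .
    (1,1)@(3, 3): e=[6,18,36] → X
    (3,1)@(7, 3): e=[46,18,-4] → .
    (1,2)@(3, 5): e=[-10,30,40] → .
    (2,2)@(5, 5): e=[10,30,20] → X
    (3,2)@(7, 5): e=[30,30,0] → X  [on edge]
    (2,3)@(5, 7): e=[-6,42,24] → .
    (3,3)@(7, 7): e=[14,42,4] → X
  covered (8 px):
    X X X .
    . X X .
    . . X X
    . . . X
    . . . .
    . . . .

Result: [[2,1],[2,2],[2,3],[3,3],[2,4]]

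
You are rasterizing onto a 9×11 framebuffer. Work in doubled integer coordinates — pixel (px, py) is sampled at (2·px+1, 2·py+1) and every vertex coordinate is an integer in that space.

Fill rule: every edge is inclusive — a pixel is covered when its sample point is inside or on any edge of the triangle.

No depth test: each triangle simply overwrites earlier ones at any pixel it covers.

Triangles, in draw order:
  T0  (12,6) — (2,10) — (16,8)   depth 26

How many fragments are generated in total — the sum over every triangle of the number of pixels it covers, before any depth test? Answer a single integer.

T0:
  2·area = 36  (B↔C swapped to make it positive)
  edge (12, 6)→(16, 8): d=(4,2) inclusive
  edge (16, 8)→(2, 10): d=(-14,2) inclusive
  edge (2, 10)→(12, 6): d=(10,-4) inclusive
    (5,3)@(11, 7): e=[6,24,6] → #
    (6,3)@(13, 7): e=[2,20,14] → #
    (7,3)@(15, 7): e=[-2,16,22] → ·
    (2,4)@(5, 9): e=[26,8,2] → #
    (3,4)@(7, 9): e=[22,4,10] → #
    (4,4)@(9, 9): e=[18,0,18] → #  [on edge]
    (5,4)@(11, 9): e=[14,-4,26] → ·
    (6,4)@(13, 9): e=[10,-8,34] → ·
    (2,5)@(5, 11): e=[34,-20,22] → ·
    (3,5)@(7, 11): e=[30,-24,30] → ·
    (4,5)@(9, 11): e=[26,-28,38] → ·
  covered (5 px):
    · · · · · · · · ·
    · · · · · · · · ·
    · · · · · · · · ·
    · · · · · # # · ·
    · · # # # · · · ·
    · · · · · · · · ·
    · · · · · · · · ·
    · · · · · · · · ·
    · · · · · · · · ·
    · · · · · · · · ·
    · · · · · · · · ·

Result: 5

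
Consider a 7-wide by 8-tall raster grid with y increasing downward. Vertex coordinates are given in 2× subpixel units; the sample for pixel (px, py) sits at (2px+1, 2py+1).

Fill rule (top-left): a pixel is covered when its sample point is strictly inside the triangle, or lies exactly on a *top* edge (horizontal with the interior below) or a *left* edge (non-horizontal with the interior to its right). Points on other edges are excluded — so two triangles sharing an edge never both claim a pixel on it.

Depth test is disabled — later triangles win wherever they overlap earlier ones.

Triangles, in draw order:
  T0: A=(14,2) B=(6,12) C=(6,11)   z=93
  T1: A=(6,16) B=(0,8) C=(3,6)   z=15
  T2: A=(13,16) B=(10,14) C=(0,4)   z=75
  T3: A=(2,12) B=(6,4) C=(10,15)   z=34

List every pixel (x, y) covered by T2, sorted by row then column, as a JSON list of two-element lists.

T0:
  2·area = 8
  edge (14, 2)→(6, 12): d=(-8,10) right/bottom  bias=-1
  edge (6, 12)→(6, 11): d=(0,-1) top-left  bias=+0
  edge (6, 11)→(14, 2): d=(8,-9) top-left  bias=+0
  covered (0 px):
    · · · · · · ·
    · · · · · · ·
    · · · · · · ·
    · · · · · · ·
    · · · · · · ·
    · · · · · · ·
    · · · · · · ·
    · · · · · · ·
T1:
  2·area = 36
  edge (6, 16)→(0, 8): d=(-6,-8) top-left  bias=+0
  edge (0, 8)→(3, 6): d=(3,-2) top-left  bias=+0
  edge (3, 6)→(6, 16): d=(3,10) right/bottom  bias=-1
    (1,3)@(3, 7): e=[30,3,3] → #
    (2,3)@(5, 7): e=[46,7,-17] → ·
    (0,4)@(1, 9): e=[2,5,29] → #
    (2,4)@(5, 9): e=[34,13,-11] → ·
    (0,5)@(1, 11): e=[-10,11,35] → ·
    (1,5)@(3, 11): e=[6,15,15] → #
    (2,5)@(5, 11): e=[22,19,-5] → ·
    (1,6)@(3, 13): e=[-6,21,21] → ·
    (2,6)@(5, 13): e=[10,25,1] → #
    (3,6)@(7, 13): e=[26,29,-19] → ·
    (2,7)@(5, 15): e=[-2,31,7] → ·
  covered (5 px):
    · · · · · · ·
    · · · · · · ·
    · · · · · · ·
    · # · · · · ·
    # # · · · · ·
    · # · · · · ·
    · · # · · · ·
    · · · · · · ·
T2:
  2·area = 10
  edge (13, 16)→(10, 14): d=(-3,-2) top-left  bias=+0
  edge (10, 14)→(0, 4): d=(-10,-10) top-left  bias=+0
  edge (0, 4)→(13, 16): d=(13,12) right/bottom  bias=-1
    (0,2)@(1, 5): e=[9,0,1] → #  [on edge]
    (1,2)@(3, 5): e=[13,20,-23] → ·
    (0,3)@(1, 7): e=[3,-20,27] → ·
    (1,3)@(3, 7): e=[7,0,3] → #  [on edge]
    (2,3)@(5, 7): e=[11,20,-21] → ·
    (1,4)@(3, 9): e=[1,-20,29] → ·
    (2,4)@(5, 9): e=[5,0,5] → #  [on edge]
    (3,4)@(7, 9): e=[9,20,-19] → ·
    (2,5)@(5, 11): e=[-1,-20,31] → ·
    (3,5)@(7, 11): e=[3,0,7] → #  [on edge]
    (4,5)@(9, 11): e=[7,20,-17] → ·
    (3,6)@(7, 13): e=[-3,-20,33] → ·
    (4,6)@(9, 13): e=[1,0,9] → #  [on edge]
    (5,7)@(11, 15): e=[-1,0,11] → ·  [on edge]
  covered (5 px):
    · · · · · · ·
    · · · · · · ·
    # · · · · · ·
    · # · · · · ·
    · · # · · · ·
    · · · # · · ·
    · · · · # · ·
    · · · · · · ·
T3:
  2·area = 76
  edge (2, 12)→(6, 4): d=(4,-8) top-left  bias=+0
  edge (6, 4)→(10, 15): d=(4,11) right/bottom  bias=-1
  edge (10, 15)→(2, 12): d=(-8,-3) top-left  bias=+0
    (2,3)@(5, 7): e=[4,23,49] → #
    (3,3)@(7, 7): e=[20,1,55] → #
    (4,3)@(9, 7): e=[36,-21,61] → ·
    (2,4)@(5, 9): e=[12,31,33] → #
    (4,4)@(9, 9): e=[44,-13,45] → ·
    (1,5)@(3, 11): e=[4,61,11] → #
    (4,5)@(9, 11): e=[52,-5,29] → ·
    (1,6)@(3, 13): e=[12,69,-5] → ·
    (2,6)@(5, 13): e=[28,47,1] → #
    (4,6)@(9, 13): e=[60,3,13] → #
    (5,6)@(11, 13): e=[76,-19,19] → ·
    (2,7)@(5, 15): e=[36,55,-15] → ·
  covered (10 px):
    · · · · · · ·
    · · · · · · ·
    · · · · · · ·
    · · # # · · ·
    · · # # · · ·
    · # # # · · ·
    · · # # # · ·
    · · · · · · ·

Final: [[0,2],[1,3],[2,4],[3,5],[4,6]]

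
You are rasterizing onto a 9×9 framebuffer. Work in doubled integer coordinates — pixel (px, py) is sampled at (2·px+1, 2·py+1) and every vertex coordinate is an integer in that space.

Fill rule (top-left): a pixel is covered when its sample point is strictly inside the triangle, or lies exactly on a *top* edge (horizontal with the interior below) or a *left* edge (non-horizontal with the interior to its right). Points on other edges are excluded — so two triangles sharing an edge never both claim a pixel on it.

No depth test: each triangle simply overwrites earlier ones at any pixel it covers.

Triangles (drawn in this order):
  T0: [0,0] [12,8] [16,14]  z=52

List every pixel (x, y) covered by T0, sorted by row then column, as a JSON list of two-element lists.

T0:
  2·area = 40
  edge (0, 0)→(12, 8): d=(12,8) right/bottom  bias=-1
  edge (12, 8)→(16, 14): d=(4,6) right/bottom  bias=-1
  edge (16, 14)→(0, 0): d=(-16,-14) top-left  bias=+0
    (3,2)@(7, 5): e=[4,18,18] → █
    (4,2)@(9, 5): e=[-12,6,46] → ·
    (3,3)@(7, 7): e=[28,26,-14] → ·
    (4,3)@(9, 7): e=[12,14,14] → █
    (5,3)@(11, 7): e=[-4,2,42] → ·
    (4,4)@(9, 9): e=[36,22,-18] → ·
    (5,4)@(11, 9): e=[20,10,10] → █
    (6,4)@(13, 9): e=[4,-2,38] → ·
    (5,5)@(11, 11): e=[44,18,-22] → ·
    (6,5)@(13, 11): e=[28,6,6] → █
    (7,5)@(15, 11): e=[12,-6,34] → ·
    (6,6)@(13, 13): e=[52,14,-26] → ·
  covered (5 px):
    · · · · · · · · ·
    · · · · · · · · ·
    · · · █ · · · · ·
    · · · · █ · · · ·
    · · · · · █ · · ·
    · · · · · · █ · ·
    · · · · · · · █ ·
    · · · · · · · · ·
    · · · · · · · · ·

Answer: [[3,2],[4,3],[5,4],[6,5],[7,6]]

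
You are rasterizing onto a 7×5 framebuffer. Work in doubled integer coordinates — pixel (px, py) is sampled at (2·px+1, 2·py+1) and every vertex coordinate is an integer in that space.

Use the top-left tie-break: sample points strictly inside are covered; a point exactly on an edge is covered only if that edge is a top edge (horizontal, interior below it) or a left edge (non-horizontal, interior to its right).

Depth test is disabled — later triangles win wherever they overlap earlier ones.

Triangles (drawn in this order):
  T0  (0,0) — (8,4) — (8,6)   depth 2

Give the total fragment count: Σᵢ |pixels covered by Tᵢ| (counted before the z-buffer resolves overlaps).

T0:
  2·area = 16
  edge (0, 0)→(8, 4): d=(8,4) right/bottom  bias=-1
  edge (8, 4)→(8, 6): d=(0,2) right/bottom  bias=-1
  edge (8, 6)→(0, 0): d=(-8,-6) top-left  bias=+0
    (2,1)@(5, 3): e=[4,6,6] → █
    (3,1)@(7, 3): e=[-4,2,18] → ·
    (2,2)@(5, 5): e=[20,6,-10] → ·
    (3,2)@(7, 5): e=[12,2,2] → █
    (4,2)@(9, 5): e=[4,-2,14] → ·
    (3,3)@(7, 7): e=[28,2,-14] → ·
  covered (2 px):
    · · · · · · ·
    · · █ · · · ·
    · · · █ · · ·
    · · · · · · ·
    · · · · · · ·

Answer: 2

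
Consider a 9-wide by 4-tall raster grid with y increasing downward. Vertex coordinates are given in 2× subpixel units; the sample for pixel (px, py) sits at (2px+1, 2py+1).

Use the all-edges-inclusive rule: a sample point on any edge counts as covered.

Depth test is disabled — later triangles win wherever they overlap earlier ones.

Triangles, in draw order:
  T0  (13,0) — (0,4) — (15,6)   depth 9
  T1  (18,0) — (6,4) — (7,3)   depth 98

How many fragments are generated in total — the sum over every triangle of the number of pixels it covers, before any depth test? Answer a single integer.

T0:
  2·area = 86  (B↔C swapped to make it positive)
  edge (13, 0)→(15, 6): d=(2,6) inclusive
  edge (15, 6)→(0, 4): d=(-15,-2) inclusive
  edge (0, 4)→(13, 0): d=(13,-4) inclusive
    (5,0)@(11, 1): e=[14,67,5] → █
    (6,0)@(13, 1): e=[2,71,13] → █
    (7,0)@(15, 1): e=[-10,75,21] → ·
    (2,1)@(5, 3): e=[54,25,7] → █
    (3,1)@(7, 3): e=[42,29,15] → █
    (4,1)@(9, 3): e=[30,33,23] → █
    (7,1)@(15, 3): e=[-6,45,47] → ·
    (2,2)@(5, 5): e=[58,-5,33] → ·
    (3,2)@(7, 5): e=[46,-1,41] → ·
    (4,2)@(9, 5): e=[34,3,49] → █
    (7,2)@(15, 5): e=[-2,15,73] → ·
    (4,3)@(9, 7): e=[38,-27,75] → ·
  covered (10 px):
    · · · · · █ █ · ·
    · · █ █ █ █ █ · ·
    · · · · █ █ █ · ·
    · · · · · · · · ·
T1:
  2·area = 8
  edge (18, 0)→(6, 4): d=(-12,4) inclusive
  edge (6, 4)→(7, 3): d=(1,-1) inclusive
  edge (7, 3)→(18, 0): d=(11,-3) inclusive
    (4,0)@(9, 1): e=[24,0,-16] → ·  [on edge]
    (7,0)@(15, 1): e=[0,6,2] → █  [on edge]
    (8,0)@(17, 1): e=[-8,8,8] → ·
    (3,1)@(7, 3): e=[8,0,0] → █  [on edge]
    (4,1)@(9, 3): e=[0,2,6] → █  [on edge]
    (5,1)@(11, 3): e=[-8,4,12] → ·
    (7,1)@(15, 3): e=[-24,8,24] → ·
    (1,2)@(3, 5): e=[0,-2,10] → ·  [on edge]
    (2,2)@(5, 5): e=[-8,0,16] → ·  [on edge]
    (3,2)@(7, 5): e=[-16,2,22] → ·
    (4,2)@(9, 5): e=[-24,4,28] → ·
    (1,3)@(3, 7): e=[-24,0,32] → ·  [on edge]
  covered (3 px):
    · · · · · · · █ ·
    · · · █ █ · · · ·
    · · · · · · · · ·
    · · · · · · · · ·

Final: 13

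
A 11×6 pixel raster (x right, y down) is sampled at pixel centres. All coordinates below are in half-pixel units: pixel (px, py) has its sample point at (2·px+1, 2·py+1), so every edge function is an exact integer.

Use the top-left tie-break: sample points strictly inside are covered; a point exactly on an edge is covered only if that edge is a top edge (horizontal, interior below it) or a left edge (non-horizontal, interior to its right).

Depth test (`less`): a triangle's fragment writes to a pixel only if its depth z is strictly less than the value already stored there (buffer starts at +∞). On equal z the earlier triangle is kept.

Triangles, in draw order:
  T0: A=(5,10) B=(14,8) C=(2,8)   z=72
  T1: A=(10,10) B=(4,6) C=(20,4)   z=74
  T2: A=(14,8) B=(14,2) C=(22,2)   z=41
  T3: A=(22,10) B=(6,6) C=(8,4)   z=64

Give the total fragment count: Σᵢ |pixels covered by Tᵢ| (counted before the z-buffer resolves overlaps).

T0:
  2·area = 24  (B↔C swapped to make it positive)
  edge (5, 10)→(2, 8): d=(-3,-2) top-left  bias=+0
  edge (2, 8)→(14, 8): d=(12,0) top-left  bias=+0
  edge (14, 8)→(5, 10): d=(-9,2) right/bottom  bias=-1
    (2,4)@(5, 9): e=[3,12,9] → X
    (3,4)@(7, 9): e=[7,12,5] → X
    (4,4)@(9, 9): e=[11,12,1] → X
    (5,4)@(11, 9): e=[15,12,-3] → .
    (2,5)@(5, 11): e=[-3,36,-9] → .
    (3,5)@(7, 11): e=[1,36,-13] → .
    (4,5)@(9, 11): e=[5,36,-17] → .
  covered (3 px):
    . . . . . . . . . . .
    . . . . . . . . . . .
    . . . . . . . . . . .
    . . . . . . . . . . .
    . . X X X . . . . . .
    . . . . . . . . . . .
T1:
  2·area = 76
  edge (10, 10)→(4, 6): d=(-6,-4) top-left  bias=+0
  edge (4, 6)→(20, 4): d=(16,-2) top-left  bias=+0
  edge (20, 4)→(10, 10): d=(-10,6) right/bottom  bias=-1
    (6,2)@(13, 5): e=[42,2,32] → X
    (7,2)@(15, 5): e=[50,6,20] → X
    (8,2)@(17, 5): e=[58,10,8] → X
    (9,2)@(19, 5): e=[66,14,-4] → .
    (3,3)@(7, 7): e=[6,22,48] → X
    (4,3)@(9, 7): e=[14,26,36] → X
    (5,3)@(11, 7): e=[22,30,24] → X
    (7,3)@(15, 7): e=[38,38,0] → .  [on edge]
    (8,3)@(17, 7): e=[46,42,-12] → .
    (3,4)@(7, 9): e=[-6,54,28] → .
    (4,4)@(9, 9): e=[2,58,16] → X
    (6,4)@(13, 9): e=[18,66,-8] → .
  covered (9 px):
    . . . . . . . . . . .
    . . . . . . . . . . .
    . . . . . . X X X . .
    . . . X X X X . . . .
    . . . . X X . . . . .
    . . . . . . . . . . .
T2:
  2·area = 48
  edge (14, 8)→(14, 2): d=(0,-6) top-left  bias=+0
  edge (14, 2)→(22, 2): d=(8,0) top-left  bias=+0
  edge (22, 2)→(14, 8): d=(-8,6) right/bottom  bias=-1
    (7,1)@(15, 3): e=[6,8,34] → X
    (8,1)@(17, 3): e=[18,8,22] → X
    (9,1)@(19, 3): e=[30,8,10] → X
    (10,1)@(21, 3): e=[42,8,-2] → .
    (7,2)@(15, 5): e=[6,24,18] → X
    (9,2)@(19, 5): e=[30,24,-6] → .
    (7,3)@(15, 7): e=[6,40,2] → X
    (8,3)@(17, 7): e=[18,40,-10] → .
    (7,4)@(15, 9): e=[6,56,-14] → .
  covered (6 px):
    . . . . . . . . . . .
    . . . . . . . X X X .
    . . . . . . . X X . .
    . . . . . . . X . . .
    . . . . . . . . . . .
    . . . . . . . . . . .
T3:
  2·area = 40
  edge (22, 10)→(6, 6): d=(-16,-4) top-left  bias=+0
  edge (6, 6)→(8, 4): d=(2,-2) top-left  bias=+0
  edge (8, 4)→(22, 10): d=(14,6) right/bottom  bias=-1
    (0,0)@(1, 1): e=[60,-20,0] → .  [on edge]
    (5,0)@(11, 1): e=[100,0,-60] → .  [on edge]
    (4,1)@(9, 3): e=[60,0,-20] → .  [on edge]
    (3,2)@(7, 5): e=[20,0,20] → X  [on edge]
    (4,2)@(9, 5): e=[28,4,8] → X
    (5,2)@(11, 5): e=[36,8,-4] → .
    (2,3)@(5, 7): e=[-20,0,60] → .  [on edge]
    (3,3)@(7, 7): e=[-12,4,48] → .
    (4,3)@(9, 7): e=[-4,8,36] → .
    (5,3)@(11, 7): e=[4,12,24] → X
    (6,3)@(13, 7): e=[12,16,12] → X
    (7,3)@(15, 7): e=[20,20,0] → .  [on edge]
    (1,4)@(3, 9): e=[-60,0,100] → .  [on edge]
    (0,5)@(1, 11): e=[-100,0,140] → .  [on edge]
  covered (5 px):
    . . . . . . . . . . .
    . . . . . . . . . . .
    . . . X X . . . . . .
    . . . . . X X . . . .
    . . . . . . . . . X .
    . . . . . . . . . . .

Final: 23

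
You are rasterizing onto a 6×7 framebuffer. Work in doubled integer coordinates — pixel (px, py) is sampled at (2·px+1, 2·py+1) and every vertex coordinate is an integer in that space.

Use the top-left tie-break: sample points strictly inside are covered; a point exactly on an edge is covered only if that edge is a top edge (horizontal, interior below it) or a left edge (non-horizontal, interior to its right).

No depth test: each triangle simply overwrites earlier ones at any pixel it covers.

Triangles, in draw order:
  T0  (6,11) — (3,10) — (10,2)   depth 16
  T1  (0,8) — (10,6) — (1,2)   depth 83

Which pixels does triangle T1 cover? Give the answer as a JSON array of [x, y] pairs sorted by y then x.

T0:
  2·area = 31
  edge (6, 11)→(3, 10): d=(-3,-1) top-left  bias=+0
  edge (3, 10)→(10, 2): d=(7,-8) top-left  bias=+0
  edge (10, 2)→(6, 11): d=(-4,9) right/bottom  bias=-1
    (3,3)@(7, 7): e=[13,11,7] → #
    (4,3)@(9, 7): e=[15,27,-11] → ·
    (2,4)@(5, 9): e=[5,9,17] → #
    (3,4)@(7, 9): e=[7,25,-1] → ·
    (2,5)@(5, 11): e=[-1,23,9] → ·
  covered (2 px):
    · · · · · ·
    · · · · · ·
    · · · · · ·
    · · · # · ·
    · · # · · ·
    · · · · · ·
    · · · · · ·
T1:
  2·area = 58  (B↔C swapped to make it positive)
  edge (0, 8)→(1, 2): d=(1,-6) top-left  bias=+0
  edge (1, 2)→(10, 6): d=(9,4) right/bottom  bias=-1
  edge (10, 6)→(0, 8): d=(-10,2) right/bottom  bias=-1
    (0,1)@(1, 3): e=[1,9,48] → #
    (1,1)@(3, 3): e=[13,1,44] → #
    (2,1)@(5, 3): e=[25,-7,40] → ·
    (0,2)@(1, 5): e=[3,27,28] → #
    (2,2)@(5, 5): e=[27,11,20] → #
    (3,2)@(7, 5): e=[39,3,16] → #
    (4,2)@(9, 5): e=[51,-5,12] → ·
    (0,3)@(1, 7): e=[5,45,8] → #
    (2,3)@(5, 7): e=[29,29,0] → ·  [on edge]
    (3,3)@(7, 7): e=[41,21,-4] → ·
    (0,4)@(1, 9): e=[7,63,-12] → ·
    (1,4)@(3, 9): e=[19,55,-16] → ·
  covered (8 px):
    · · · · · ·
    # # · · · ·
    # # # # · ·
    # # · · · ·
    · · · · · ·
    · · · · · ·
    · · · · · ·

Answer: [[0,1],[1,1],[0,2],[1,2],[2,2],[3,2],[0,3],[1,3]]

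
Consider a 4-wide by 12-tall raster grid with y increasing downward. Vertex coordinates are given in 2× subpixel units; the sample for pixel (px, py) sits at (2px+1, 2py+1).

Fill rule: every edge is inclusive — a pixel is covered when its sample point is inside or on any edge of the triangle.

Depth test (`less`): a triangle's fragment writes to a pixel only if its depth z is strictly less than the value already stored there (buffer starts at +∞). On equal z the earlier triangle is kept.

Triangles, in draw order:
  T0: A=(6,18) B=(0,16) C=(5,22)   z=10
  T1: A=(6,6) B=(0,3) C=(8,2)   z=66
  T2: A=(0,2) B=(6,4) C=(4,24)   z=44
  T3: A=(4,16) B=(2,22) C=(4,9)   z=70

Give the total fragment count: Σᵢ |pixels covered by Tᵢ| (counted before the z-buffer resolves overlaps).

T0:
  2·area = 26  (B↔C swapped to make it positive)
  edge (6, 18)→(5, 22): d=(-1,4) inclusive
  edge (5, 22)→(0, 16): d=(-5,-6) inclusive
  edge (0, 16)→(6, 18): d=(6,2) inclusive
    (0,8)@(1, 17): e=[21,1,4] → #
    (1,8)@(3, 17): e=[13,13,0] → #  [on edge]
    (2,8)@(5, 17): e=[5,25,-4] → ·
    (0,9)@(1, 19): e=[19,-9,16] → ·
    (1,9)@(3, 19): e=[11,3,12] → #
    (2,9)@(5, 19): e=[3,15,8] → #
    (3,9)@(7, 19): e=[-5,27,4] → ·
    (1,10)@(3, 21): e=[9,-7,24] → ·
    (2,10)@(5, 21): e=[1,5,20] → #
    (3,10)@(7, 21): e=[-7,17,16] → ·
    (2,11)@(5, 23): e=[-1,-5,32] → ·
  covered (5 px):
    · · · ·
    · · · ·
    · · · ·
    · · · ·
    · · · ·
    · · · ·
    · · · ·
    · · · ·
    # # · ·
    · # # ·
    · · # ·
    · · · ·
T1:
  2·area = 30
  edge (6, 6)→(0, 3): d=(-6,-3) inclusive
  edge (0, 3)→(8, 2): d=(8,-1) inclusive
  edge (8, 2)→(6, 6): d=(-2,4) inclusive
    (0,1)@(1, 3): e=[3,1,26] → #
    (1,1)@(3, 3): e=[9,3,18] → #
    (2,1)@(5, 3): e=[15,5,10] → #
    (3,1)@(7, 3): e=[21,7,2] → #
    (0,2)@(1, 5): e=[-9,17,22] → ·
    (1,2)@(3, 5): e=[-3,19,14] → ·
    (2,2)@(5, 5): e=[3,21,6] → #
    (3,2)@(7, 5): e=[9,23,-2] → ·
    (2,3)@(5, 7): e=[-9,37,2] → ·
  covered (5 px):
    · · · ·
    # # # #
    · · # ·
    · · · ·
    · · · ·
    · · · ·
    · · · ·
    · · · ·
    · · · ·
    · · · ·
    · · · ·
    · · · ·
T2:
  2·area = 124
  edge (0, 2)→(6, 4): d=(6,2) inclusive
  edge (6, 4)→(4, 24): d=(-2,20) inclusive
  edge (4, 24)→(0, 2): d=(-4,-22) inclusive
    (0,1)@(1, 3): e=[4,102,18] → #
    (1,1)@(3, 3): e=[0,62,62] → #  [on edge]
    (2,1)@(5, 3): e=[-4,22,106] → ·
    (0,2)@(1, 5): e=[16,98,10] → #
    (2,2)@(5, 5): e=[8,18,98] → #
    (3,2)@(7, 5): e=[4,-22,142] → ·
    (0,3)@(1, 7): e=[28,94,2] → #
    (3,3)@(7, 7): e=[16,-26,134] → ·
    (0,4)@(1, 9): e=[40,90,-6] → ·
    (1,4)@(3, 9): e=[36,50,38] → #
    (3,4)@(7, 9): e=[28,-30,126] → ·
    (1,5)@(3, 11): e=[48,46,30] → #
  covered (16 px):
    · · · ·
    # # · ·
    # # # ·
    # # # ·
    · # # ·
    · # # ·
    · # # ·
    · # · ·
    · # · ·
    · · · ·
    · · · ·
    · · · ·
T3:
  2·area = 14
  edge (4, 16)→(2, 22): d=(-2,6) inclusive
  edge (2, 22)→(4, 9): d=(2,-13) inclusive
  edge (4, 9)→(4, 16): d=(0,7) inclusive
    (3,3)@(7, 7): e=[0,35,-21] → ·  [on edge]
    (2,6)@(5, 13): e=[0,21,-7] → ·  [on edge]
    (1,8)@(3, 17): e=[4,3,7] → #
    (2,8)@(5, 17): e=[-8,29,-7] → ·
    (1,9)@(3, 19): e=[0,7,7] → #  [on edge]
    (2,9)@(5, 19): e=[-12,33,-7] → ·
    (1,10)@(3, 21): e=[-4,11,7] → ·
  covered (2 px):
    · · · ·
    · · · ·
    · · · ·
    · · · ·
    · · · ·
    · · · ·
    · · · ·
    · · · ·
    · # · ·
    · # · ·
    · · · ·
    · · · ·

Answer: 28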